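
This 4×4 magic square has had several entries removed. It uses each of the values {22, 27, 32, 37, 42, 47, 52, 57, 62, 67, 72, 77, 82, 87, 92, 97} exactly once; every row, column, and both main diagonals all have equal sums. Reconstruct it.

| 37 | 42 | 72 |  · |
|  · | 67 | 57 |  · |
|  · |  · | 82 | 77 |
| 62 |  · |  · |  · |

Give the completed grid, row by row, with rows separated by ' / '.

37 42 72 87 / 92 67 57 22 / 47 32 82 77 / 62 97 27 52

The 16 entries sum to 952, so each line sums to 952/4 = 238.
Row 1 needs 238; the known cells sum to 151, so (1,4) = 87.
Column 3: 72 + 57 + 82 + ? = 238, so (4,3) = 27.
From main diagonal, 238 − (37 + 67 + 82) gives (4,4) = 52.
Using anti-diagonal: 87 + 57 + 62 + ? → (3,2) = 238 − 206 = 32.
The remaining cell in row 3 is (3,1) = 238 − 191 = 47.
Using row 4: 62 + 27 + 52 + ? → (4,2) = 238 − 141 = 97.
The remaining cell in column 1 is (2,1) = 238 − 146 = 92.
Using column 4: 87 + 77 + 52 + ? → (2,4) = 238 − 216 = 22.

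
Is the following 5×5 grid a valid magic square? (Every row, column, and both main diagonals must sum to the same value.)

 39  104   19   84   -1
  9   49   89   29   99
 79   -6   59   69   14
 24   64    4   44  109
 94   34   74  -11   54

No — row 2 sums to 275 but column 3 sums to 245.

Row 1: 39 + 104 + 19 + 84 + (-1) = 245.
Row 2: 9 + 49 + 89 + 29 + 99 = 275.
Row 3: 79 + (-6) + 59 + 69 + 14 = 215.
Row 4: 24 + 64 + 4 + 44 + 109 = 245.
Row 5: 94 + 34 + 74 + (-11) + 54 = 245.
Column 1: 39 + 9 + 79 + 24 + 94 = 245.
Column 2: 104 + 49 + (-6) + 64 + 34 = 245.
Column 3: 19 + 89 + 59 + 4 + 74 = 245.
Column 4: 84 + 29 + 69 + 44 + (-11) = 215.
Column 5: -1 + 99 + 14 + 109 + 54 = 275.
Main diagonal: 39 + 49 + 59 + 44 + 54 = 245.
Anti-diagonal: -1 + 29 + 59 + 64 + 94 = 245.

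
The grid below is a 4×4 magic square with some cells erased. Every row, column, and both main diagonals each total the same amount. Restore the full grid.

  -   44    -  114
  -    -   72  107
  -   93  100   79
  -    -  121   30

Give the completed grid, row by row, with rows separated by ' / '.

Column 4 is already complete: 114 + 107 + 79 + 30 = 330, so that is the magic constant.
Row 3 needs 330; the known cells sum to 272, so (3,1) = 58.
Using column 3: 72 + 100 + 121 + ? → (1,3) = 330 − 293 = 37.
Using anti-diagonal: 114 + 72 + 93 + ? → (4,1) = 330 − 279 = 51.
Row 1 needs 330; the known cells sum to 195, so (1,1) = 135.
From row 4, 330 − (51 + 121 + 30) gives (4,2) = 128.
Column 1 must total 330; the given cells sum to 244, so (2,1) = 86.
Column 2 must total 330; the given cells sum to 265, so (2,2) = 65.

135 44 37 114 / 86 65 72 107 / 58 93 100 79 / 51 128 121 30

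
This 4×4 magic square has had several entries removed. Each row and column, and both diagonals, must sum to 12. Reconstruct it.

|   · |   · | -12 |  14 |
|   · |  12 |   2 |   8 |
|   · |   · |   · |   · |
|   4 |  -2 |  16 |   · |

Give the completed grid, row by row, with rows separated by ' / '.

Row 2 needs 12; the known cells sum to 22, so (2,1) = -10.
The remaining cell in row 4 is (4,4) = 12 − 18 = -6.
Using column 3: -12 + 2 + 16 + ? → (3,3) = 12 − 6 = 6.
Column 4: 14 + 8 + (-6) + ? = 12, so (3,4) = -4.
Main diagonal: 12 + 6 + (-6) + ? = 12, so (1,1) = 0.
The remaining cell in anti-diagonal is (3,2) = 12 − 20 = -8.
From row 1, 12 − (0 + (-12) + 14) gives (1,2) = 10.
Using row 3: -8 + 6 + (-4) + ? → (3,1) = 12 − (-6) = 18.

0 10 -12 14 / -10 12 2 8 / 18 -8 6 -4 / 4 -2 16 -6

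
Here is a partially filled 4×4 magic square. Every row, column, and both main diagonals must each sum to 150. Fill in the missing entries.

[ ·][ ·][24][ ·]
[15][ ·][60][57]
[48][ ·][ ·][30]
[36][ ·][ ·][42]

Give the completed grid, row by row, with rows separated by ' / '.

Row 2 needs 150; the known cells sum to 132, so (2,2) = 18.
Column 1 must total 150; the given cells sum to 99, so (1,1) = 51.
Using column 4: 57 + 30 + 42 + ? → (1,4) = 150 − 129 = 21.
Main diagonal: 51 + 18 + 42 + ? = 150, so (3,3) = 39.
Anti-diagonal needs 150; the known cells sum to 117, so (3,2) = 33.
Row 1: 51 + 24 + 21 + ? = 150, so (1,2) = 54.
From column 2, 150 − (54 + 18 + 33) gives (4,2) = 45.
Column 3 must total 150; the given cells sum to 123, so (4,3) = 27.

51 54 24 21 / 15 18 60 57 / 48 33 39 30 / 36 45 27 42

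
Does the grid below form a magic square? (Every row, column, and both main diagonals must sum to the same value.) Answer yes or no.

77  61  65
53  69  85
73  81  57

No — column 1 sums to 203 but row 2 sums to 207.

Row 1: 77 + 61 + 65 = 203.
Row 2: 53 + 69 + 85 = 207.
Row 3: 73 + 81 + 57 = 211.
Column 1: 77 + 53 + 73 = 203.
Column 2: 61 + 69 + 81 = 211.
Column 3: 65 + 85 + 57 = 207.
Main diagonal: 77 + 69 + 57 = 203.
Anti-diagonal: 65 + 69 + 73 = 207.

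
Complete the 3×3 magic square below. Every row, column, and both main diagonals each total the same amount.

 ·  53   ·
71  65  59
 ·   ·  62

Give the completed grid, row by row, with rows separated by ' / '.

68 53 74 / 71 65 59 / 56 77 62

Row 2 is already complete: 71 + 65 + 59 = 195, so that is the magic constant.
The remaining cell in column 2 is (3,2) = 195 − 118 = 77.
From column 3, 195 − (59 + 62) gives (1,3) = 74.
From main diagonal, 195 − (65 + 62) gives (1,1) = 68.
Anti-diagonal: 74 + 65 + ? = 195, so (3,1) = 56.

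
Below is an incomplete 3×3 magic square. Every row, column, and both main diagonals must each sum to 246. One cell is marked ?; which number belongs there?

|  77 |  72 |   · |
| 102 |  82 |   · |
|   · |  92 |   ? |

The remaining cell in row 1 is (1,3) = 246 − 149 = 97.
Row 2 needs 246; the known cells sum to 184, so (2,3) = 62.
Column 1 must total 246; the given cells sum to 179, so (3,1) = 67.
Column 3 must total 246; the given cells sum to 159, so (3,3) = 87.

87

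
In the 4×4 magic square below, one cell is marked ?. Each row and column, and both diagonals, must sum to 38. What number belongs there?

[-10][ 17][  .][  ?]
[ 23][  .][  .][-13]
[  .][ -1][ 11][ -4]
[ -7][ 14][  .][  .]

26

Row 3 must total 38; the given cells sum to 6, so (3,1) = 32.
Column 2 must total 38; the given cells sum to 30, so (2,2) = 8.
Using main diagonal: -10 + 8 + 11 + ? → (4,4) = 38 − 9 = 29.
Row 2 needs 38; the known cells sum to 18, so (2,3) = 20.
Using row 4: -7 + 14 + 29 + ? → (4,3) = 38 − 36 = 2.
From column 3, 38 − (20 + 11 + 2) gives (1,3) = 5.
The remaining cell in column 4 is (1,4) = 38 − 12 = 26.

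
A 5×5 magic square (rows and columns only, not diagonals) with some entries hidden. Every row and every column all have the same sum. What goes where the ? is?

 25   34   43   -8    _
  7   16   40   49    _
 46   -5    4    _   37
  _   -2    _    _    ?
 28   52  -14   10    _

55

Column 2 is complete and sums to 95; that is the magic constant.
From row 1, 95 − (25 + 34 + 43 + (-8)) gives (1,5) = 1.
Row 2: 7 + 16 + 40 + 49 + ? = 95, so (2,5) = -17.
From row 3, 95 − (46 + (-5) + 4 + 37) gives (3,4) = 13.
Row 5 must total 95; the given cells sum to 76, so (5,5) = 19.
From column 1, 95 − (25 + 7 + 46 + 28) gives (4,1) = -11.
Using column 3: 43 + 40 + 4 + (-14) + ? → (4,3) = 95 − 73 = 22.
Using column 4: -8 + 49 + 13 + 10 + ? → (4,4) = 95 − 64 = 31.
The remaining cell in column 5 is (4,5) = 95 − 40 = 55.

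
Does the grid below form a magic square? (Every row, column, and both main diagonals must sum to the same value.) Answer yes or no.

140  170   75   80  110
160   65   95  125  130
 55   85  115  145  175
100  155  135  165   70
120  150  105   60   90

Row 1: 140 + 170 + 75 + 80 + 110 = 575.
Row 2: 160 + 65 + 95 + 125 + 130 = 575.
Row 3: 55 + 85 + 115 + 145 + 175 = 575.
Row 4: 100 + 155 + 135 + 165 + 70 = 625.
Row 5: 120 + 150 + 105 + 60 + 90 = 525.
Column 1: 140 + 160 + 55 + 100 + 120 = 575.
Column 2: 170 + 65 + 85 + 155 + 150 = 625.
Column 3: 75 + 95 + 115 + 135 + 105 = 525.
Column 4: 80 + 125 + 145 + 165 + 60 = 575.
Column 5: 110 + 130 + 175 + 70 + 90 = 575.
Main diagonal: 140 + 65 + 115 + 165 + 90 = 575.
Anti-diagonal: 110 + 125 + 115 + 155 + 120 = 625.

No — row 5 sums to 525 but column 2 sums to 625.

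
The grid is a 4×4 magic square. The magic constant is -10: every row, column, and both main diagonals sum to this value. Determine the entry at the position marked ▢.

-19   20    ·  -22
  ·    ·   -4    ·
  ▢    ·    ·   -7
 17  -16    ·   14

-10

Using row 1: -19 + 20 + (-22) + ? → (1,3) = -10 − (-21) = 11.
Row 4: 17 + (-16) + 14 + ? = -10, so (4,3) = -25.
From column 3, -10 − (11 + (-4) + (-25)) gives (3,3) = 8.
From column 4, -10 − (-22 + (-7) + 14) gives (2,4) = 5.
Using main diagonal: -19 + 8 + 14 + ? → (2,2) = -10 − 3 = -13.
Using anti-diagonal: -22 + (-4) + 17 + ? → (3,2) = -10 − (-9) = -1.
From row 2, -10 − (-13 + (-4) + 5) gives (2,1) = 2.
The remaining cell in row 3 is (3,1) = -10 − 0 = -10.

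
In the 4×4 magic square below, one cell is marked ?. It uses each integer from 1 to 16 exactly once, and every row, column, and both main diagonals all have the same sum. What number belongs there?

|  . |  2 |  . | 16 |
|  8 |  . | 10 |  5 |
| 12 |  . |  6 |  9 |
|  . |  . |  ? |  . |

The entries are 1 through 16, which sum to 136, so each line sums to 136/4 = 34.
Using row 2: 8 + 10 + 5 + ? → (2,2) = 34 − 23 = 11.
Row 3: 12 + 6 + 9 + ? = 34, so (3,2) = 7.
Column 2: 2 + 11 + 7 + ? = 34, so (4,2) = 14.
From column 4, 34 − (16 + 5 + 9) gives (4,4) = 4.
The remaining cell in main diagonal is (1,1) = 34 − 21 = 13.
Anti-diagonal needs 34; the known cells sum to 33, so (4,1) = 1.
From row 1, 34 − (13 + 2 + 16) gives (1,3) = 3.
Row 4: 1 + 14 + 4 + ? = 34, so (4,3) = 15.

15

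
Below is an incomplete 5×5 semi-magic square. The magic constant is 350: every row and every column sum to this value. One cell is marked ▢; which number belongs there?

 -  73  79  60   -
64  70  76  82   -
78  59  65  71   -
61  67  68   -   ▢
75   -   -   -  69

Row 2 must total 350; the given cells sum to 292, so (2,5) = 58.
Using row 3: 78 + 59 + 65 + 71 + ? → (3,5) = 350 − 273 = 77.
Column 1 must total 350; the given cells sum to 278, so (1,1) = 72.
From column 2, 350 − (73 + 70 + 59 + 67) gives (5,2) = 81.
The remaining cell in column 3 is (5,3) = 350 − 288 = 62.
Row 1: 72 + 73 + 79 + 60 + ? = 350, so (1,5) = 66.
Row 5: 75 + 81 + 62 + 69 + ? = 350, so (5,4) = 63.
Column 4 must total 350; the given cells sum to 276, so (4,4) = 74.
The remaining cell in column 5 is (4,5) = 350 − 270 = 80.

80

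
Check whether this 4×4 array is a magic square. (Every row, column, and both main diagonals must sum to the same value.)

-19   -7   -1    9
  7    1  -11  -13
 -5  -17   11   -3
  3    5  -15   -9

Row 1: -19 + (-7) + (-1) + 9 = -18.
Row 2: 7 + 1 + (-11) + (-13) = -16.
Row 3: -5 + (-17) + 11 + (-3) = -14.
Row 4: 3 + 5 + (-15) + (-9) = -16.
Column 1: -19 + 7 + (-5) + 3 = -14.
Column 2: -7 + 1 + (-17) + 5 = -18.
Column 3: -1 + (-11) + 11 + (-15) = -16.
Column 4: 9 + (-13) + (-3) + (-9) = -16.
Main diagonal: -19 + 1 + 11 + (-9) = -16.
Anti-diagonal: 9 + (-11) + (-17) + 3 = -16.

No — column 2 sums to -18 but column 4 sums to -16.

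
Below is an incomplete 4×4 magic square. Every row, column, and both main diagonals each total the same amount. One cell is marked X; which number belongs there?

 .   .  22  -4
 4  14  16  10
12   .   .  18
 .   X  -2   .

Row 2 is complete and sums to 44; that is the magic constant.
Column 3: 22 + 16 + (-2) + ? = 44, so (3,3) = 8.
Column 4 must total 44; the given cells sum to 24, so (4,4) = 20.
The remaining cell in main diagonal is (1,1) = 44 − 42 = 2.
Using row 1: 2 + 22 + (-4) + ? → (1,2) = 44 − 20 = 24.
Row 3 needs 44; the known cells sum to 38, so (3,2) = 6.
Using column 1: 2 + 4 + 12 + ? → (4,1) = 44 − 18 = 26.
Column 2 needs 44; the known cells sum to 44, so (4,2) = 0.

0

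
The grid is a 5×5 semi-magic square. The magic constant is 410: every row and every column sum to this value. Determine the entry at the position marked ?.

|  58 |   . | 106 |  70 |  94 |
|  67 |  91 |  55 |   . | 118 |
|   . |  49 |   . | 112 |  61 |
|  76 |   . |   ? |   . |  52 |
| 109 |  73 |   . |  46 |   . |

64

Using row 1: 58 + 106 + 70 + 94 + ? → (1,2) = 410 − 328 = 82.
Row 2 needs 410; the known cells sum to 331, so (2,4) = 79.
Column 1 must total 410; the given cells sum to 310, so (3,1) = 100.
Column 2 must total 410; the given cells sum to 295, so (4,2) = 115.
Using column 4: 70 + 79 + 112 + 46 + ? → (4,4) = 410 − 307 = 103.
Column 5 needs 410; the known cells sum to 325, so (5,5) = 85.
The remaining cell in row 3 is (3,3) = 410 − 322 = 88.
Using row 4: 76 + 115 + 103 + 52 + ? → (4,3) = 410 − 346 = 64.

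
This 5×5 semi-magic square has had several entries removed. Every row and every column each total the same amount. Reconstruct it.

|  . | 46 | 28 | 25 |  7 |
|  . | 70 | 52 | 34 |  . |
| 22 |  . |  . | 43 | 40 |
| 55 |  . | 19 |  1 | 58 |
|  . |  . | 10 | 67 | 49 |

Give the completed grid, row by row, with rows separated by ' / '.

64 46 28 25 7 / -2 70 52 34 16 / 22 4 61 43 40 / 55 37 19 1 58 / 31 13 10 67 49

Column 4 is already complete: 25 + 34 + 43 + 1 + 67 = 170, so that is the magic constant.
Row 1: 46 + 28 + 25 + 7 + ? = 170, so (1,1) = 64.
Row 4: 55 + 19 + 1 + 58 + ? = 170, so (4,2) = 37.
Column 3 must total 170; the given cells sum to 109, so (3,3) = 61.
From column 5, 170 − (7 + 40 + 58 + 49) gives (2,5) = 16.
From row 2, 170 − (70 + 52 + 34 + 16) gives (2,1) = -2.
Row 3 needs 170; the known cells sum to 166, so (3,2) = 4.
From column 1, 170 − (64 + (-2) + 22 + 55) gives (5,1) = 31.
Using column 2: 46 + 70 + 4 + 37 + ? → (5,2) = 170 − 157 = 13.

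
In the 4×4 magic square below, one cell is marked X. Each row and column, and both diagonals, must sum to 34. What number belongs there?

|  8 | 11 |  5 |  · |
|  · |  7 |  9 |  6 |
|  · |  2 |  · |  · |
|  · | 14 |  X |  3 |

Using row 1: 8 + 11 + 5 + ? → (1,4) = 34 − 24 = 10.
Using row 2: 7 + 9 + 6 + ? → (2,1) = 34 − 22 = 12.
Using column 4: 10 + 6 + 3 + ? → (3,4) = 34 − 19 = 15.
The remaining cell in main diagonal is (3,3) = 34 − 18 = 16.
Anti-diagonal: 10 + 9 + 2 + ? = 34, so (4,1) = 13.
The remaining cell in row 3 is (3,1) = 34 − 33 = 1.
The remaining cell in row 4 is (4,3) = 34 − 30 = 4.

4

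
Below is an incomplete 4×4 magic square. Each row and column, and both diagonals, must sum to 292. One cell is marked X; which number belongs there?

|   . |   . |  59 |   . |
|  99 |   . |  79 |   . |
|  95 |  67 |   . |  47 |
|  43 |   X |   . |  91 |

From row 3, 292 − (95 + 67 + 47) gives (3,3) = 83.
Column 1 needs 292; the known cells sum to 237, so (1,1) = 55.
Column 3 must total 292; the given cells sum to 221, so (4,3) = 71.
The remaining cell in main diagonal is (2,2) = 292 − 229 = 63.
From anti-diagonal, 292 − (79 + 67 + 43) gives (1,4) = 103.
From row 1, 292 − (55 + 59 + 103) gives (1,2) = 75.
Row 2: 99 + 63 + 79 + ? = 292, so (2,4) = 51.
Row 4 must total 292; the given cells sum to 205, so (4,2) = 87.

87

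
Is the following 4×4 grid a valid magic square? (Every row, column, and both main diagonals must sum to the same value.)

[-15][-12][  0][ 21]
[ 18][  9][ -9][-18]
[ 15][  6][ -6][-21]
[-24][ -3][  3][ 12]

Row 1: -15 + (-12) + 0 + 21 = -6.
Row 2: 18 + 9 + (-9) + (-18) = 0.
Row 3: 15 + 6 + (-6) + (-21) = -6.
Row 4: -24 + (-3) + 3 + 12 = -12.
Column 1: -15 + 18 + 15 + (-24) = -6.
Column 2: -12 + 9 + 6 + (-3) = 0.
Column 3: 0 + (-9) + (-6) + 3 = -12.
Column 4: 21 + (-18) + (-21) + 12 = -6.
Main diagonal: -15 + 9 + (-6) + 12 = 0.
Anti-diagonal: 21 + (-9) + 6 + (-24) = -6.

No — row 1 sums to -6 but main diagonal sums to 0.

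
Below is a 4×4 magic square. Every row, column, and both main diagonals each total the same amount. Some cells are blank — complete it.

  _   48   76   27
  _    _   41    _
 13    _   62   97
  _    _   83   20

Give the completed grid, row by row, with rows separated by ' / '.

Column 3 is already complete: 76 + 41 + 62 + 83 = 262, so that is the magic constant.
Row 1: 48 + 76 + 27 + ? = 262, so (1,1) = 111.
The remaining cell in row 3 is (3,2) = 262 − 172 = 90.
Column 4: 27 + 97 + 20 + ? = 262, so (2,4) = 118.
Using main diagonal: 111 + 62 + 20 + ? → (2,2) = 262 − 193 = 69.
Anti-diagonal must total 262; the given cells sum to 158, so (4,1) = 104.
Row 2 needs 262; the known cells sum to 228, so (2,1) = 34.
From row 4, 262 − (104 + 83 + 20) gives (4,2) = 55.

111 48 76 27 / 34 69 41 118 / 13 90 62 97 / 104 55 83 20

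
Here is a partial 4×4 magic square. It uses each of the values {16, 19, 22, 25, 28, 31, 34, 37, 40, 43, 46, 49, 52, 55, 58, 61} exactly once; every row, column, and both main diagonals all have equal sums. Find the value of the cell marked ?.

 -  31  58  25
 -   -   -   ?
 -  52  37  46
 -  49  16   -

28

The 16 entries sum to 616, so each line sums to 616/4 = 154.
Row 1 must total 154; the given cells sum to 114, so (1,1) = 40.
Row 3 must total 154; the given cells sum to 135, so (3,1) = 19.
Column 2 needs 154; the known cells sum to 132, so (2,2) = 22.
The remaining cell in column 3 is (2,3) = 154 − 111 = 43.
The remaining cell in main diagonal is (4,4) = 154 − 99 = 55.
Anti-diagonal must total 154; the given cells sum to 120, so (4,1) = 34.
From column 1, 154 − (40 + 19 + 34) gives (2,1) = 61.
Using column 4: 25 + 46 + 55 + ? → (2,4) = 154 − 126 = 28.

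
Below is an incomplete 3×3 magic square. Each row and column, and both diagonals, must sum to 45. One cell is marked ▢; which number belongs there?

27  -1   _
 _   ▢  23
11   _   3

The remaining cell in row 1 is (1,3) = 45 − 26 = 19.
The remaining cell in row 3 is (3,2) = 45 − 14 = 31.
From column 1, 45 − (27 + 11) gives (2,1) = 7.
From column 2, 45 − (-1 + 31) gives (2,2) = 15.

15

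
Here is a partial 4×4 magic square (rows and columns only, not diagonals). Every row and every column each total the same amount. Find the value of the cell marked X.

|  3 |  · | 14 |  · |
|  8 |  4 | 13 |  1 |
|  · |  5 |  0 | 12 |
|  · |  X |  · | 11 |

10

Row 2 is complete and sums to 26; that is the magic constant.
Row 3 must total 26; the given cells sum to 17, so (3,1) = 9.
Column 1: 3 + 8 + 9 + ? = 26, so (4,1) = 6.
Using column 3: 14 + 13 + 0 + ? → (4,3) = 26 − 27 = -1.
Column 4 needs 26; the known cells sum to 24, so (1,4) = 2.
Row 1 needs 26; the known cells sum to 19, so (1,2) = 7.
Row 4 needs 26; the known cells sum to 16, so (4,2) = 10.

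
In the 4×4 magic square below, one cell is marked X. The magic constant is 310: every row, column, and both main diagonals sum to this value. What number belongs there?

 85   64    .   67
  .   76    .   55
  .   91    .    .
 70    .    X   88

73

Using row 1: 85 + 64 + 67 + ? → (1,3) = 310 − 216 = 94.
The remaining cell in column 2 is (4,2) = 310 − 231 = 79.
Column 4 needs 310; the known cells sum to 210, so (3,4) = 100.
From main diagonal, 310 − (85 + 76 + 88) gives (3,3) = 61.
Anti-diagonal needs 310; the known cells sum to 228, so (2,3) = 82.
Using row 2: 76 + 82 + 55 + ? → (2,1) = 310 − 213 = 97.
Row 3 must total 310; the given cells sum to 252, so (3,1) = 58.
From row 4, 310 − (70 + 79 + 88) gives (4,3) = 73.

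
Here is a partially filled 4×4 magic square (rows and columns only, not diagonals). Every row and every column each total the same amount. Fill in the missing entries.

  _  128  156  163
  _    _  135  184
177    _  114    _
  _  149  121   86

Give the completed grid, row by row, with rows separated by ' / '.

79 128 156 163 / 100 107 135 184 / 177 142 114 93 / 170 149 121 86

Column 3 is already complete: 156 + 135 + 114 + 121 = 526, so that is the magic constant.
Row 1 needs 526; the known cells sum to 447, so (1,1) = 79.
Using row 4: 149 + 121 + 86 + ? → (4,1) = 526 − 356 = 170.
Using column 1: 79 + 177 + 170 + ? → (2,1) = 526 − 426 = 100.
Column 4 must total 526; the given cells sum to 433, so (3,4) = 93.
The remaining cell in row 2 is (2,2) = 526 − 419 = 107.
Row 3: 177 + 114 + 93 + ? = 526, so (3,2) = 142.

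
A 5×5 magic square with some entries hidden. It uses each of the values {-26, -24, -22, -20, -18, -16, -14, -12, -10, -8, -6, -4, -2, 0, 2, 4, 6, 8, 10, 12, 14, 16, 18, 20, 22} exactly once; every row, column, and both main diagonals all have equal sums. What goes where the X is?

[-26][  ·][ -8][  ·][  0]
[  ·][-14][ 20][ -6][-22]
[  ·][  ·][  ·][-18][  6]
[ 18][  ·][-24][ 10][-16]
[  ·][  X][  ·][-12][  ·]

-20

The 25 entries sum to -50, so each line sums to -50/5 = -10.
Using row 2: -14 + 20 + (-6) + (-22) + ? → (2,1) = -10 − (-22) = 12.
Using row 4: 18 + (-24) + 10 + (-16) + ? → (4,2) = -10 − (-12) = 2.
Column 4: -6 + (-18) + 10 + (-12) + ? = -10, so (1,4) = 16.
From column 5, -10 − (0 + (-22) + 6 + (-16)) gives (5,5) = 22.
Main diagonal: -26 + (-14) + 10 + 22 + ? = -10, so (3,3) = -2.
Anti-diagonal must total -10; the given cells sum to -6, so (5,1) = -4.
Row 1 must total -10; the given cells sum to -18, so (1,2) = 8.
The remaining cell in column 1 is (3,1) = -10 − 0 = -10.
Column 3 must total -10; the given cells sum to -14, so (5,3) = 4.
Row 3 needs -10; the known cells sum to -24, so (3,2) = 14.
Row 5 must total -10; the given cells sum to 10, so (5,2) = -20.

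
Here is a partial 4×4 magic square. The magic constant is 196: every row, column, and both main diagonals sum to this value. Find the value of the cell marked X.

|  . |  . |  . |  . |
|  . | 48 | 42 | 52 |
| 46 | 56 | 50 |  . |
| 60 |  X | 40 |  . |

Using row 2: 48 + 42 + 52 + ? → (2,1) = 196 − 142 = 54.
Using row 3: 46 + 56 + 50 + ? → (3,4) = 196 − 152 = 44.
Column 1 must total 196; the given cells sum to 160, so (1,1) = 36.
Column 3 must total 196; the given cells sum to 132, so (1,3) = 64.
From main diagonal, 196 − (36 + 48 + 50) gives (4,4) = 62.
The remaining cell in anti-diagonal is (1,4) = 196 − 158 = 38.
The remaining cell in row 1 is (1,2) = 196 − 138 = 58.
Row 4: 60 + 40 + 62 + ? = 196, so (4,2) = 34.

34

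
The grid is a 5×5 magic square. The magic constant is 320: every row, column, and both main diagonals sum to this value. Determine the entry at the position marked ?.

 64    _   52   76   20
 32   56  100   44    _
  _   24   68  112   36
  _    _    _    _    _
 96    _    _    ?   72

The remaining cell in row 1 is (1,2) = 320 − 212 = 108.
The remaining cell in row 2 is (2,5) = 320 − 232 = 88.
Row 3 needs 320; the known cells sum to 240, so (3,1) = 80.
Column 1: 64 + 32 + 80 + 96 + ? = 320, so (4,1) = 48.
Column 5 needs 320; the known cells sum to 216, so (4,5) = 104.
Main diagonal needs 320; the known cells sum to 260, so (4,4) = 60.
Anti-diagonal needs 320; the known cells sum to 228, so (4,2) = 92.
Using row 4: 48 + 92 + 60 + 104 + ? → (4,3) = 320 − 304 = 16.
The remaining cell in column 2 is (5,2) = 320 − 280 = 40.
Column 3 needs 320; the known cells sum to 236, so (5,3) = 84.
The remaining cell in column 4 is (5,4) = 320 − 292 = 28.

28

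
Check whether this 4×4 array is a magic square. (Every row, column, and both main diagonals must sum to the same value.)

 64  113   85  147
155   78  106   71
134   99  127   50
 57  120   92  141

Row 1: 64 + 113 + 85 + 147 = 409.
Row 2: 155 + 78 + 106 + 71 = 410.
Row 3: 134 + 99 + 127 + 50 = 410.
Row 4: 57 + 120 + 92 + 141 = 410.
Column 1: 64 + 155 + 134 + 57 = 410.
Column 2: 113 + 78 + 99 + 120 = 410.
Column 3: 85 + 106 + 127 + 92 = 410.
Column 4: 147 + 71 + 50 + 141 = 409.
Main diagonal: 64 + 78 + 127 + 141 = 410.
Anti-diagonal: 147 + 106 + 99 + 57 = 409.

No — row 1 sums to 409 but column 2 sums to 410.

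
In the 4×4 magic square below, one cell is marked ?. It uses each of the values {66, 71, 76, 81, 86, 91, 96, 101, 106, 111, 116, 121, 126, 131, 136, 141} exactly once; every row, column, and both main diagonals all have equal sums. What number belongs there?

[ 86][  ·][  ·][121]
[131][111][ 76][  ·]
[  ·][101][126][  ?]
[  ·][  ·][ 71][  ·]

The 16 entries sum to 1656, so each line sums to 1656/4 = 414.
Row 2 needs 414; the known cells sum to 318, so (2,4) = 96.
The remaining cell in column 3 is (1,3) = 414 − 273 = 141.
Main diagonal needs 414; the known cells sum to 323, so (4,4) = 91.
Anti-diagonal must total 414; the given cells sum to 298, so (4,1) = 116.
Row 1 needs 414; the known cells sum to 348, so (1,2) = 66.
The remaining cell in row 4 is (4,2) = 414 − 278 = 136.
Column 1: 86 + 131 + 116 + ? = 414, so (3,1) = 81.
Column 4 needs 414; the known cells sum to 308, so (3,4) = 106.

106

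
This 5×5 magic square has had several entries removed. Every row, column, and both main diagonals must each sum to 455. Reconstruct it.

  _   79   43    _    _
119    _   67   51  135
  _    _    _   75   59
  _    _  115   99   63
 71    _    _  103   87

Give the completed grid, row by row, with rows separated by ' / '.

95 79 43 127 111 / 119 83 67 51 135 / 123 107 91 75 59 / 47 131 115 99 63 / 71 55 139 103 87

From row 2, 455 − (119 + 67 + 51 + 135) gives (2,2) = 83.
Using column 4: 51 + 75 + 99 + 103 + ? → (1,4) = 455 − 328 = 127.
The remaining cell in column 5 is (1,5) = 455 − 344 = 111.
From row 1, 455 − (79 + 43 + 127 + 111) gives (1,1) = 95.
Main diagonal must total 455; the given cells sum to 364, so (3,3) = 91.
The remaining cell in anti-diagonal is (4,2) = 455 − 324 = 131.
The remaining cell in row 4 is (4,1) = 455 − 408 = 47.
Column 1: 95 + 119 + 47 + 71 + ? = 455, so (3,1) = 123.
Using column 3: 43 + 67 + 91 + 115 + ? → (5,3) = 455 − 316 = 139.
From row 3, 455 − (123 + 91 + 75 + 59) gives (3,2) = 107.
The remaining cell in row 5 is (5,2) = 455 − 400 = 55.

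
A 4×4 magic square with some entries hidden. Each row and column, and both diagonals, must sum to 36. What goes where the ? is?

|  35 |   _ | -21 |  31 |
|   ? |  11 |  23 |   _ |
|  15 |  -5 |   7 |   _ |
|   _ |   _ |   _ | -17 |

The remaining cell in row 1 is (1,2) = 36 − 45 = -9.
From row 3, 36 − (15 + (-5) + 7) gives (3,4) = 19.
Column 2 needs 36; the known cells sum to -3, so (4,2) = 39.
The remaining cell in column 3 is (4,3) = 36 − 9 = 27.
Using column 4: 31 + 19 + (-17) + ? → (2,4) = 36 − 33 = 3.
Anti-diagonal must total 36; the given cells sum to 49, so (4,1) = -13.
The remaining cell in row 2 is (2,1) = 36 − 37 = -1.

-1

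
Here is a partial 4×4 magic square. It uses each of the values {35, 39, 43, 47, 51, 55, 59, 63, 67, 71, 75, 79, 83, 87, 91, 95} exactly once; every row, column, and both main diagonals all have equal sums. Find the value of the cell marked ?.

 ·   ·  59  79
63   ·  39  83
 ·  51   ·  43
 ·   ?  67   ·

The 16 entries sum to 1040, so each line sums to 1040/4 = 260.
Using row 2: 63 + 39 + 83 + ? → (2,2) = 260 − 185 = 75.
Column 3 must total 260; the given cells sum to 165, so (3,3) = 95.
Column 4: 79 + 83 + 43 + ? = 260, so (4,4) = 55.
Using main diagonal: 75 + 95 + 55 + ? → (1,1) = 260 − 225 = 35.
From anti-diagonal, 260 − (79 + 39 + 51) gives (4,1) = 91.
Row 1: 35 + 59 + 79 + ? = 260, so (1,2) = 87.
Row 3 must total 260; the given cells sum to 189, so (3,1) = 71.
Using row 4: 91 + 67 + 55 + ? → (4,2) = 260 − 213 = 47.

47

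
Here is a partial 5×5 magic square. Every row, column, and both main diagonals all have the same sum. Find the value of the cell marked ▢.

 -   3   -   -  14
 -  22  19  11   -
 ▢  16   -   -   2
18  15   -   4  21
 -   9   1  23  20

24

Column 2 is complete and sums to 65; that is the magic constant.
From row 4, 65 − (18 + 15 + 4 + 21) gives (4,3) = 7.
Row 5 needs 65; the known cells sum to 53, so (5,1) = 12.
Using column 5: 14 + 2 + 21 + 20 + ? → (2,5) = 65 − 57 = 8.
Anti-diagonal needs 65; the known cells sum to 52, so (3,3) = 13.
Row 2 must total 65; the given cells sum to 60, so (2,1) = 5.
Using column 3: 19 + 13 + 7 + 1 + ? → (1,3) = 65 − 40 = 25.
Main diagonal must total 65; the given cells sum to 59, so (1,1) = 6.
Row 1 needs 65; the known cells sum to 48, so (1,4) = 17.
Using column 1: 6 + 5 + 18 + 12 + ? → (3,1) = 65 − 41 = 24.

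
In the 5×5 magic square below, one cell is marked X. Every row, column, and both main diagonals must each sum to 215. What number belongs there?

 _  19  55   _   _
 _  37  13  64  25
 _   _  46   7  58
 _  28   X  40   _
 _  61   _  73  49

Row 2 must total 215; the given cells sum to 139, so (2,1) = 76.
Using column 2: 19 + 37 + 28 + 61 + ? → (3,2) = 215 − 145 = 70.
Column 4: 64 + 7 + 40 + 73 + ? = 215, so (1,4) = 31.
Main diagonal must total 215; the given cells sum to 172, so (1,1) = 43.
The remaining cell in row 1 is (1,5) = 215 − 148 = 67.
Row 3: 70 + 46 + 7 + 58 + ? = 215, so (3,1) = 34.
Column 5 must total 215; the given cells sum to 199, so (4,5) = 16.
From anti-diagonal, 215 − (67 + 64 + 46 + 28) gives (5,1) = 10.
Row 5 must total 215; the given cells sum to 193, so (5,3) = 22.
Column 1 needs 215; the known cells sum to 163, so (4,1) = 52.
Column 3 needs 215; the known cells sum to 136, so (4,3) = 79.

79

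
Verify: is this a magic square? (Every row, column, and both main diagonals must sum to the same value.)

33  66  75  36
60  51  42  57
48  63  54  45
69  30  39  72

Row 1: 33 + 66 + 75 + 36 = 210.
Row 2: 60 + 51 + 42 + 57 = 210.
Row 3: 48 + 63 + 54 + 45 = 210.
Row 4: 69 + 30 + 39 + 72 = 210.
Column 1: 33 + 60 + 48 + 69 = 210.
Column 2: 66 + 51 + 63 + 30 = 210.
Column 3: 75 + 42 + 54 + 39 = 210.
Column 4: 36 + 57 + 45 + 72 = 210.
Main diagonal: 33 + 51 + 54 + 72 = 210.
Anti-diagonal: 36 + 42 + 63 + 69 = 210.
All lines sum to 210.

Yes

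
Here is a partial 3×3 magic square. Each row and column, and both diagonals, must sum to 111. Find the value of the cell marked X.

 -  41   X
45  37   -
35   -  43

39

The remaining cell in row 2 is (2,3) = 111 − 82 = 29.
Row 3 must total 111; the given cells sum to 78, so (3,2) = 33.
Column 1 must total 111; the given cells sum to 80, so (1,1) = 31.
Column 3 needs 111; the known cells sum to 72, so (1,3) = 39.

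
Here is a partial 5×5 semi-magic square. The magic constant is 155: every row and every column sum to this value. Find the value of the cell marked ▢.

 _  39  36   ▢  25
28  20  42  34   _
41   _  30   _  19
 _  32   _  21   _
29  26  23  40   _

33

Row 2 needs 155; the known cells sum to 124, so (2,5) = 31.
From row 5, 155 − (29 + 26 + 23 + 40) gives (5,5) = 37.
Using column 2: 39 + 20 + 32 + 26 + ? → (3,2) = 155 − 117 = 38.
Column 3 needs 155; the known cells sum to 131, so (4,3) = 24.
Column 5 needs 155; the known cells sum to 112, so (4,5) = 43.
The remaining cell in row 3 is (3,4) = 155 − 128 = 27.
The remaining cell in row 4 is (4,1) = 155 − 120 = 35.
Column 1 needs 155; the known cells sum to 133, so (1,1) = 22.
Column 4 needs 155; the known cells sum to 122, so (1,4) = 33.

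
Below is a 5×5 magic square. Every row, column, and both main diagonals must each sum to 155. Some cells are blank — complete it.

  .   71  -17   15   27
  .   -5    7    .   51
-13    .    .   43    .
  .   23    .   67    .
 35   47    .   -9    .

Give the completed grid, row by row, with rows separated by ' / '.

Row 1 needs 155; the known cells sum to 96, so (1,1) = 59.
Column 2: 71 + (-5) + 23 + 47 + ? = 155, so (3,2) = 19.
Using column 4: 15 + 43 + 67 + (-9) + ? → (2,4) = 155 − 116 = 39.
Using anti-diagonal: 27 + 39 + 23 + 35 + ? → (3,3) = 155 − 124 = 31.
Row 2: -5 + 7 + 39 + 51 + ? = 155, so (2,1) = 63.
The remaining cell in row 3 is (3,5) = 155 − 80 = 75.
Column 1: 59 + 63 + (-13) + 35 + ? = 155, so (4,1) = 11.
Main diagonal must total 155; the given cells sum to 152, so (5,5) = 3.
Using row 5: 35 + 47 + (-9) + 3 + ? → (5,3) = 155 − 76 = 79.
From column 3, 155 − (-17 + 7 + 31 + 79) gives (4,3) = 55.
From column 5, 155 − (27 + 51 + 75 + 3) gives (4,5) = -1.

59 71 -17 15 27 / 63 -5 7 39 51 / -13 19 31 43 75 / 11 23 55 67 -1 / 35 47 79 -9 3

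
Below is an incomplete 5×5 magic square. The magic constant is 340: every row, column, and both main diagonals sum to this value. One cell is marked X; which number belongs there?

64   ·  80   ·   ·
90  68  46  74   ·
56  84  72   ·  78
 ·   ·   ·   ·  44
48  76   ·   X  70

Row 2: 90 + 68 + 46 + 74 + ? = 340, so (2,5) = 62.
Row 3 needs 340; the known cells sum to 290, so (3,4) = 50.
Column 1 must total 340; the given cells sum to 258, so (4,1) = 82.
From column 5, 340 − (62 + 78 + 44 + 70) gives (1,5) = 86.
From main diagonal, 340 − (64 + 68 + 72 + 70) gives (4,4) = 66.
Anti-diagonal must total 340; the given cells sum to 280, so (4,2) = 60.
Using row 4: 82 + 60 + 66 + 44 + ? → (4,3) = 340 − 252 = 88.
Using column 2: 68 + 84 + 60 + 76 + ? → (1,2) = 340 − 288 = 52.
Column 3 needs 340; the known cells sum to 286, so (5,3) = 54.
Using row 1: 64 + 52 + 80 + 86 + ? → (1,4) = 340 − 282 = 58.
Row 5 must total 340; the given cells sum to 248, so (5,4) = 92.

92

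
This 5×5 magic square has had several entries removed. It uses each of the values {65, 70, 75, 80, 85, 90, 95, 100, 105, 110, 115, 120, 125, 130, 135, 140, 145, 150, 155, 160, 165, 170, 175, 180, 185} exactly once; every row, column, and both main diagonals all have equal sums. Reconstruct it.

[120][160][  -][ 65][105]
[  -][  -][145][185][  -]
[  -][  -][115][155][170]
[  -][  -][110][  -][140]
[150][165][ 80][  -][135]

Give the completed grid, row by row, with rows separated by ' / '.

120 160 175 65 105 / 90 130 145 185 75 / 85 100 115 155 170 / 180 70 110 125 140 / 150 165 80 95 135

The 25 entries sum to 3125, so each line sums to 3125/5 = 625.
Row 1: 120 + 160 + 65 + 105 + ? = 625, so (1,3) = 175.
Row 5 needs 625; the known cells sum to 530, so (5,4) = 95.
Column 4 needs 625; the known cells sum to 500, so (4,4) = 125.
Using column 5: 105 + 170 + 140 + 135 + ? → (2,5) = 625 − 550 = 75.
From main diagonal, 625 − (120 + 115 + 125 + 135) gives (2,2) = 130.
Using anti-diagonal: 105 + 185 + 115 + 150 + ? → (4,2) = 625 − 555 = 70.
Row 2 needs 625; the known cells sum to 535, so (2,1) = 90.
Using row 4: 70 + 110 + 125 + 140 + ? → (4,1) = 625 − 445 = 180.
Column 1 must total 625; the given cells sum to 540, so (3,1) = 85.
Using column 2: 160 + 130 + 70 + 165 + ? → (3,2) = 625 − 525 = 100.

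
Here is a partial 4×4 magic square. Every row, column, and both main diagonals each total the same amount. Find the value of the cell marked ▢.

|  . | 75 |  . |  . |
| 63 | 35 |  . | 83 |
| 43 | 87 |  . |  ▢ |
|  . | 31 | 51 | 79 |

Column 2 is complete and sums to 228; that is the magic constant.
The remaining cell in row 2 is (2,3) = 228 − 181 = 47.
From row 4, 228 − (31 + 51 + 79) gives (4,1) = 67.
Column 1 needs 228; the known cells sum to 173, so (1,1) = 55.
Main diagonal: 55 + 35 + 79 + ? = 228, so (3,3) = 59.
Anti-diagonal must total 228; the given cells sum to 201, so (1,4) = 27.
Using row 1: 55 + 75 + 27 + ? → (1,3) = 228 − 157 = 71.
From row 3, 228 − (43 + 87 + 59) gives (3,4) = 39.

39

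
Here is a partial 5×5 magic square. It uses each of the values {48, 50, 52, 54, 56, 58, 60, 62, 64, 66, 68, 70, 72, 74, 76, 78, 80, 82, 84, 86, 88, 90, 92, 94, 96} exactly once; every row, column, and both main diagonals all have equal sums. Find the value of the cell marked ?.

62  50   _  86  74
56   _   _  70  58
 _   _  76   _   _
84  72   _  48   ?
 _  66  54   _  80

96

The 25 entries sum to 1800, so each line sums to 1800/5 = 360.
The remaining cell in row 1 is (1,3) = 360 − 272 = 88.
Main diagonal must total 360; the given cells sum to 266, so (2,2) = 94.
Anti-diagonal: 74 + 70 + 76 + 72 + ? = 360, so (5,1) = 68.
The remaining cell in row 2 is (2,3) = 360 − 278 = 82.
The remaining cell in row 5 is (5,4) = 360 − 268 = 92.
The remaining cell in column 1 is (3,1) = 360 − 270 = 90.
Using column 2: 50 + 94 + 72 + 66 + ? → (3,2) = 360 − 282 = 78.
Using column 3: 88 + 82 + 76 + 54 + ? → (4,3) = 360 − 300 = 60.
The remaining cell in column 4 is (3,4) = 360 − 296 = 64.
Row 3: 90 + 78 + 76 + 64 + ? = 360, so (3,5) = 52.
Row 4: 84 + 72 + 60 + 48 + ? = 360, so (4,5) = 96.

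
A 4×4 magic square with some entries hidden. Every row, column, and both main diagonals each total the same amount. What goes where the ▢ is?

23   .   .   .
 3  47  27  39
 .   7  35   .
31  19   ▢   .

55

Row 2 is complete and sums to 116; that is the magic constant.
Column 1: 23 + 3 + 31 + ? = 116, so (3,1) = 59.
Column 2 must total 116; the given cells sum to 73, so (1,2) = 43.
Main diagonal: 23 + 47 + 35 + ? = 116, so (4,4) = 11.
Anti-diagonal must total 116; the given cells sum to 65, so (1,4) = 51.
The remaining cell in row 1 is (1,3) = 116 − 117 = -1.
From row 3, 116 − (59 + 7 + 35) gives (3,4) = 15.
Row 4: 31 + 19 + 11 + ? = 116, so (4,3) = 55.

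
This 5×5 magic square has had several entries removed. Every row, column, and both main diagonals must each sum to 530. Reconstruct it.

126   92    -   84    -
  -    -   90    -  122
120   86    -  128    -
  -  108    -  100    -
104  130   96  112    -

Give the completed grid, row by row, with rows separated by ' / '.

126 92 118 84 110 / 98 114 90 106 122 / 120 86 102 128 94 / 82 108 124 100 116 / 104 130 96 112 88

Row 5: 104 + 130 + 96 + 112 + ? = 530, so (5,5) = 88.
Column 2 needs 530; the known cells sum to 416, so (2,2) = 114.
Column 4 must total 530; the given cells sum to 424, so (2,4) = 106.
Using main diagonal: 126 + 114 + 100 + 88 + ? → (3,3) = 530 − 428 = 102.
Using anti-diagonal: 106 + 102 + 108 + 104 + ? → (1,5) = 530 − 420 = 110.
Using row 1: 126 + 92 + 84 + 110 + ? → (1,3) = 530 − 412 = 118.
Row 2 must total 530; the given cells sum to 432, so (2,1) = 98.
Using row 3: 120 + 86 + 102 + 128 + ? → (3,5) = 530 − 436 = 94.
The remaining cell in column 1 is (4,1) = 530 − 448 = 82.
Using column 3: 118 + 90 + 102 + 96 + ? → (4,3) = 530 − 406 = 124.
Using column 5: 110 + 122 + 94 + 88 + ? → (4,5) = 530 − 414 = 116.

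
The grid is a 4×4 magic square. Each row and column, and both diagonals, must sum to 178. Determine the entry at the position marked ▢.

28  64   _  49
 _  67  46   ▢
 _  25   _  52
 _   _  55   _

Row 1 must total 178; the given cells sum to 141, so (1,3) = 37.
Column 2 must total 178; the given cells sum to 156, so (4,2) = 22.
From column 3, 178 − (37 + 46 + 55) gives (3,3) = 40.
Main diagonal needs 178; the known cells sum to 135, so (4,4) = 43.
Anti-diagonal must total 178; the given cells sum to 120, so (4,1) = 58.
Row 3 needs 178; the known cells sum to 117, so (3,1) = 61.
Column 1 needs 178; the known cells sum to 147, so (2,1) = 31.
The remaining cell in column 4 is (2,4) = 178 − 144 = 34.

34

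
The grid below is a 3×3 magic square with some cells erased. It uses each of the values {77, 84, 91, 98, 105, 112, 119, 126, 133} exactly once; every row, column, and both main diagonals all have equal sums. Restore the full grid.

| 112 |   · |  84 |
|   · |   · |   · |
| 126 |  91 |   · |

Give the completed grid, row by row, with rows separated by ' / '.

112 119 84 / 77 105 133 / 126 91 98

The 9 entries sum to 945, so each line sums to 945/3 = 315.
Row 1 must total 315; the given cells sum to 196, so (1,2) = 119.
From row 3, 315 − (126 + 91) gives (3,3) = 98.
The remaining cell in column 1 is (2,1) = 315 − 238 = 77.
Column 2 must total 315; the given cells sum to 210, so (2,2) = 105.
The remaining cell in column 3 is (2,3) = 315 − 182 = 133.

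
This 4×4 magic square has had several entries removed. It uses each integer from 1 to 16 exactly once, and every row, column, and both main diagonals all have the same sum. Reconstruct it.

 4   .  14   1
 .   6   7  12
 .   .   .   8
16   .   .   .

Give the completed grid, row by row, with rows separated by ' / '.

The entries are 1 through 16, which sum to 136, so each line sums to 136/4 = 34.
Row 1 needs 34; the known cells sum to 19, so (1,2) = 15.
Row 2: 6 + 7 + 12 + ? = 34, so (2,1) = 9.
Column 1: 4 + 9 + 16 + ? = 34, so (3,1) = 5.
Column 4 needs 34; the known cells sum to 21, so (4,4) = 13.
The remaining cell in main diagonal is (3,3) = 34 − 23 = 11.
Using anti-diagonal: 1 + 7 + 16 + ? → (3,2) = 34 − 24 = 10.
From column 2, 34 − (15 + 6 + 10) gives (4,2) = 3.
Column 3 must total 34; the given cells sum to 32, so (4,3) = 2.

4 15 14 1 / 9 6 7 12 / 5 10 11 8 / 16 3 2 13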